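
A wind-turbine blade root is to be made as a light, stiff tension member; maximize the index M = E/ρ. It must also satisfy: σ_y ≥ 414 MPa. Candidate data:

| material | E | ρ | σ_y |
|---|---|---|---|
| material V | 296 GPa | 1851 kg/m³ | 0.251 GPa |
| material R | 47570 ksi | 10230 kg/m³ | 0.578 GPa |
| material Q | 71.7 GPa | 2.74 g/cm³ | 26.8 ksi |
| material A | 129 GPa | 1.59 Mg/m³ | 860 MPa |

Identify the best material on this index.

material A

Screen on constraints: σ_y ≥ 414 MPa. Survivors: material R, material A.
Convert each candidate to consistent units, then evaluate M:
  material R: E = 328.0 GPa, ρ = 10230 kg/m³
  material A: E = 129.0 GPa, ρ = 1590 kg/m³
  material A: M = 81.1 MN·m/kg
  material R: M = 32.1 MN·m/kg
Material A ranks first.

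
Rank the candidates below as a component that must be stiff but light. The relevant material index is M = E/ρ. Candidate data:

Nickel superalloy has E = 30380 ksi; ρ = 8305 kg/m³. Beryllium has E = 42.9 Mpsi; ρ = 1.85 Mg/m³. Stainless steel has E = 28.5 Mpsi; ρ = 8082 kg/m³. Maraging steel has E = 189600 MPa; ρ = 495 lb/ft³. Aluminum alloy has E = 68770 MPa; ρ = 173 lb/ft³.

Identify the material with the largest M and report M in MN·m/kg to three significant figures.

Normalizing units and computing the index:
  nickel superalloy: E = 209.5 GPa, ρ = 8305 kg/m³
  beryllium: E = 295.8 GPa, ρ = 1850 kg/m³
  stainless steel: E = 196.5 GPa, ρ = 8082 kg/m³
  maraging steel: E = 189.6 GPa, ρ = 7929 kg/m³
  aluminum alloy: E = 68.77 GPa, ρ = 2771 kg/m³
  beryllium: M = 160 MN·m/kg
  nickel superalloy: M = 25.2 MN·m/kg
  aluminum alloy: M = 24.8 MN·m/kg
  stainless steel: M = 24.3 MN·m/kg
  maraging steel: M = 23.9 MN·m/kg
Beryllium ranks first.

beryllium, M = 160 MN·m/kg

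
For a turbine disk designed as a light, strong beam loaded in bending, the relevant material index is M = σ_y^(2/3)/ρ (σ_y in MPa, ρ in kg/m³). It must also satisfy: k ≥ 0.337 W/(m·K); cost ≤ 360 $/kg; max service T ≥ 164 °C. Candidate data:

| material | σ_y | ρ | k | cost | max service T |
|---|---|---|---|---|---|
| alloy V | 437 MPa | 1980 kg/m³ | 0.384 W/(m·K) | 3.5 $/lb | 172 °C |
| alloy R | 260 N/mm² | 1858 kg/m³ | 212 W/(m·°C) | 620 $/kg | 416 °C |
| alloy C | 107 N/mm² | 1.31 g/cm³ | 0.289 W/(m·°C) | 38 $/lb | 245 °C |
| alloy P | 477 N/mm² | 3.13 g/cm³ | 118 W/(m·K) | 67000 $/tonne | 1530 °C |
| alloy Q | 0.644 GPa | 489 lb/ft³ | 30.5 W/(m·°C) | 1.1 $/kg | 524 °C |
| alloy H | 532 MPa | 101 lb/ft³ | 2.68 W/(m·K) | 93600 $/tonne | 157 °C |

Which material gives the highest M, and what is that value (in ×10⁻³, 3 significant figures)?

alloy V, M = 29.1×10⁻³

Screen on constraints: k ≥ 0.337 W/(m·K); cost ≤ 360 $/kg; max service T ≥ 164 °C. Survivors: alloy V, alloy P, alloy Q.
In SI units:
  alloy V: σ_y = 437.0 MPa, ρ = 1980 kg/m³
  alloy P: σ_y = 477.0 MPa, ρ = 3130 kg/m³
  alloy Q: σ_y = 644.0 MPa, ρ = 7833 kg/m³
  alloy V: M = 29.1×10⁻³
  alloy P: M = 19.5×10⁻³
  alloy Q: M = 9.52×10⁻³
Highest index: alloy V.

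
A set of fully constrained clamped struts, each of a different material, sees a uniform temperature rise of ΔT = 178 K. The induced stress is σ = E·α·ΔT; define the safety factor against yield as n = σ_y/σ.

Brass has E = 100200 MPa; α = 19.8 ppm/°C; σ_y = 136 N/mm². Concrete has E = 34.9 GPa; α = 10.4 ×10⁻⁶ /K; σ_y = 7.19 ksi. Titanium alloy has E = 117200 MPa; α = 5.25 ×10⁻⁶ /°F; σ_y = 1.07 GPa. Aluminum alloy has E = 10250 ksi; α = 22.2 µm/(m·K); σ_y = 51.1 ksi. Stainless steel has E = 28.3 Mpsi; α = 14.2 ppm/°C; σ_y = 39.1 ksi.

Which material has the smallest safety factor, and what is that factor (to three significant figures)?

brass, n = 0.385

In consistent units (E in GPa, α in ×10⁻⁶/K, σ_y in MPa):
  brass: E = 100.2, α = 19.8, σ_y = 136.0 → σ = 353 MPa, n = 0.385
  concrete: E = 34.90, α = 10.4, σ_y = 49.57 → σ = 64.6 MPa, n = 0.767
  titanium alloy: E = 117.2, α = 9.45, σ_y = 1070 → σ = 197 MPa, n = 5.43
  aluminum alloy: E = 70.67, α = 22.2, σ_y = 352.3 → σ = 279 MPa, n = 1.26
  stainless steel: E = 195.1, α = 14.2, σ_y = 269.6 → σ = 493 MPa, n = 0.547
The minimum is brass at n = 0.385.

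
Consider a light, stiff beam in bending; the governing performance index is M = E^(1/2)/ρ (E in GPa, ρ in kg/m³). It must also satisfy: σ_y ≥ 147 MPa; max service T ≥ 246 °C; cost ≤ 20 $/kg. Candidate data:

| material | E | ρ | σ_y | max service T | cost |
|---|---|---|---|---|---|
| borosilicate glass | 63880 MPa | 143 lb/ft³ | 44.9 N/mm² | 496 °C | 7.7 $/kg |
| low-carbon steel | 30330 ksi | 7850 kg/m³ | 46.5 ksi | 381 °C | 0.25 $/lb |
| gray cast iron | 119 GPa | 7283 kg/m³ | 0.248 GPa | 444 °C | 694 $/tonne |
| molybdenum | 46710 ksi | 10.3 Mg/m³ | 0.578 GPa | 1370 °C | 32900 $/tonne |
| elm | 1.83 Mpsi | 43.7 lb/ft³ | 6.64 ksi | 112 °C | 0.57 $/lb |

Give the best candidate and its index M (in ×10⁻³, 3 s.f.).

low-carbon steel, M = 1.84×10⁻³

Screen on constraints: σ_y ≥ 147 MPa; max service T ≥ 246 °C; cost ≤ 20 $/kg. Survivors: low-carbon steel, gray cast iron.
In SI units:
  low-carbon steel: E = 209.1 GPa, ρ = 7850 kg/m³
  gray cast iron: E = 119.0 GPa, ρ = 7283 kg/m³
  low-carbon steel: M = 1.84×10⁻³
  gray cast iron: M = 1.50×10⁻³
Low-carbon steel has the largest M.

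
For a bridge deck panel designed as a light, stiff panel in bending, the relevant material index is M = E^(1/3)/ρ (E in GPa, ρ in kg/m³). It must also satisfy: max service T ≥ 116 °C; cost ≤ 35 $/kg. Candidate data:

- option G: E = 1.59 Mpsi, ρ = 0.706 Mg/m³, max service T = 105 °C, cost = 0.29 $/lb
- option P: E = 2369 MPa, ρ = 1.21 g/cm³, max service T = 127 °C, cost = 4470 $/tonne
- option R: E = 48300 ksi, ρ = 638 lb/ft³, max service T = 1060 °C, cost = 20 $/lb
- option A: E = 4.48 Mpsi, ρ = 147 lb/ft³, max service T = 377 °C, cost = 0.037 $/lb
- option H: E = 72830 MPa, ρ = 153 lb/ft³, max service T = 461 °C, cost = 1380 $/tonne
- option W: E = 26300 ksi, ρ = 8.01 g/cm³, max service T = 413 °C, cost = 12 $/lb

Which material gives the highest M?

option H

Screen on constraints: max service T ≥ 116 °C; cost ≤ 35 $/kg. Survivors: option P, option A, option H, option W.
After converting to SI:
  option P: E = 2.369 GPa, ρ = 1210 kg/m³
  option A: E = 30.89 GPa, ρ = 2355 kg/m³
  option H: E = 72.83 GPa, ρ = 2451 kg/m³
  option W: E = 181.3 GPa, ρ = 8010 kg/m³
  option H: M = 1.70×10⁻³
  option A: M = 1.33×10⁻³
  option P: M = 1.10×10⁻³
  option W: M = 0.707×10⁻³
Highest index: option H.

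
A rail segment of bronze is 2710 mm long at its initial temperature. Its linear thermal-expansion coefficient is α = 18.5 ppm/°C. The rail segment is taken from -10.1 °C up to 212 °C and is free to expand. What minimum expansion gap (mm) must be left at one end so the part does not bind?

11.1 mm

ΔT = 212 − (-10.1) = 222.1 K.
ΔL = α·L₀·ΔT = 18.5×10⁻⁶ × 2710 mm × 222.1 K = 11.1 mm.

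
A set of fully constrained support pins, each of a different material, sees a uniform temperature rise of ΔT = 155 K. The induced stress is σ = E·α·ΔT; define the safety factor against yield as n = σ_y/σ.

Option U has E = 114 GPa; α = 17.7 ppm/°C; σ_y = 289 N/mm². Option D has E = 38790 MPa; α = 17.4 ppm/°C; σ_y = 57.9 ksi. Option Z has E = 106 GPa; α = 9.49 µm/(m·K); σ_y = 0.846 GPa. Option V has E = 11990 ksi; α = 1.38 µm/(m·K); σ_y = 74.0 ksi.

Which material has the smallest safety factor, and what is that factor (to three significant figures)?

Per material, after unit conversion:
  option U: E = 114.0, α = 17.7, σ_y = 289.0 → σ = 313 MPa, n = 0.924
  option D: E = 38.79, α = 17.4, σ_y = 399.2 → σ = 105 MPa, n = 3.82
  option Z: E = 106.0, α = 9.49, σ_y = 846.0 → σ = 156 MPa, n = 5.43
  option V: E = 82.67, α = 1.38, σ_y = 510.2 → σ = 17.7 MPa, n = 28.9
Option U has the lowest safety factor, n = 0.924.

option U, n = 0.924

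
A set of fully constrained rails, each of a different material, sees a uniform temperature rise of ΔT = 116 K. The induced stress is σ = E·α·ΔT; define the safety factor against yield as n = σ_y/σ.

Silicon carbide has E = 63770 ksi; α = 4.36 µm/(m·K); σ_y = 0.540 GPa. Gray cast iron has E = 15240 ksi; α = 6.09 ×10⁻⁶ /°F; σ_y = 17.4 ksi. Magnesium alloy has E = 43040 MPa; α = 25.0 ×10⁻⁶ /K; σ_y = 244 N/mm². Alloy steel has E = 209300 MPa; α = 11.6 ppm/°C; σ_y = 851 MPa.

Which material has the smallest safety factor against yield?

gray cast iron

Converting E to GPa, α to ×10⁻⁶/K, σ_y to MPa, then σ and n for each:
  silicon carbide: E = 439.7, α = 4.36, σ_y = 540.0 → σ = 222 MPa, n = 2.43
  gray cast iron: E = 105.1, α = 11.0, σ_y = 120.0 → σ = 134 MPa, n = 0.898
  magnesium alloy: E = 43.04, α = 25.0, σ_y = 244.0 → σ = 125 MPa, n = 1.95
  alloy steel: E = 209.3, α = 11.6, σ_y = 851.0 → σ = 282 MPa, n = 3.02
Smallest n: gray cast iron with n = 0.898.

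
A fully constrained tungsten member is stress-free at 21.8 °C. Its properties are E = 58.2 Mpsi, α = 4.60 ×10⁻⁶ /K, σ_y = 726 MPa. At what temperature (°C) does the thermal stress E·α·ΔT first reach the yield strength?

415 °C

E = 58.2 Mpsi = 401.3 GPa.
E·α·ΔT = 726.0 MPa ⇒ ΔT = 726.0 / (401.3×10³ × 4.60×10⁻⁶) = 393.3 K.
T = 21.8 + 393.3 = 415.1 °C.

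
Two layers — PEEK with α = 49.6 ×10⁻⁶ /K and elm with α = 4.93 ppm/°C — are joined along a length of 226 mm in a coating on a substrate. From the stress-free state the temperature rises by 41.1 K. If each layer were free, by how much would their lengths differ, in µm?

415 µm

Δα = |49.6 − 4.93|×10⁻⁶/K = 44.7×10⁻⁶/K.
ΔL_mismatch = Δα·L·ΔT = 44.7×10⁻⁶ × 226.0 mm × 41.1 K = 415 µm.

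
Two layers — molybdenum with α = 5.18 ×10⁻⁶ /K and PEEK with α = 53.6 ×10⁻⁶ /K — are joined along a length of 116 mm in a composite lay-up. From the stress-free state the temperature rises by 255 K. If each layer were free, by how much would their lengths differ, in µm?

Δα = |5.18 − 53.6|×10⁻⁶/K = 48.4×10⁻⁶/K.
ΔL_mismatch = Δα·L·ΔT = 48.4×10⁻⁶ × 116.0 mm × 255.0 K = 1430 µm.

1430 µm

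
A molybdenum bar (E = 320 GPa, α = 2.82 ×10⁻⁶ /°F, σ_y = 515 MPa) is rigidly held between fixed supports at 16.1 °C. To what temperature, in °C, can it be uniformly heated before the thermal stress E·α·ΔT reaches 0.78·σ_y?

α = 2.82×10⁻⁶/°F × 9/5 = 5.08×10⁻⁶/K.
E·α·ΔT = 401.7 MPa ⇒ ΔT = 401.7 / (320.0×10³ × 5.08×10⁻⁶) = 247.3 K.
T = 16.1 + 247.3 = 263.4 °C.

263 °C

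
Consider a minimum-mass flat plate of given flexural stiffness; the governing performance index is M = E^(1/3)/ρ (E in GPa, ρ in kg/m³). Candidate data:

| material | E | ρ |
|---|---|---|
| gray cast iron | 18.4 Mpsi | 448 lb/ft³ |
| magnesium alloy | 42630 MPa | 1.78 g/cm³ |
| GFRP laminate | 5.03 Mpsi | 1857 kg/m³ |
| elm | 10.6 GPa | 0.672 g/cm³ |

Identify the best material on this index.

elm

Putting every candidate on a common basis:
  gray cast iron: E = 126.9 GPa, ρ = 7176 kg/m³
  magnesium alloy: E = 42.63 GPa, ρ = 1780 kg/m³
  GFRP laminate: E = 34.68 GPa, ρ = 1857 kg/m³
  elm: E = 10.60 GPa, ρ = 672.0 kg/m³
  elm: M = 3.27×10⁻³
  magnesium alloy: M = 1.96×10⁻³
  GFRP laminate: M = 1.76×10⁻³
  gray cast iron: M = 0.700×10⁻³
Elm has the largest M.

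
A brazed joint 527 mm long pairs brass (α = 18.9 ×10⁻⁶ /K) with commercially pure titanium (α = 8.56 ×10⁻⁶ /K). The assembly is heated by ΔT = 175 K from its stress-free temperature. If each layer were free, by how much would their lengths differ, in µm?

Δα = |18.9 − 8.56|×10⁻⁶/K = 10.3×10⁻⁶/K.
ΔL_mismatch = Δα·L·ΔT = 10.3×10⁻⁶ × 527.0 mm × 175.0 K = 954 µm.

954 µm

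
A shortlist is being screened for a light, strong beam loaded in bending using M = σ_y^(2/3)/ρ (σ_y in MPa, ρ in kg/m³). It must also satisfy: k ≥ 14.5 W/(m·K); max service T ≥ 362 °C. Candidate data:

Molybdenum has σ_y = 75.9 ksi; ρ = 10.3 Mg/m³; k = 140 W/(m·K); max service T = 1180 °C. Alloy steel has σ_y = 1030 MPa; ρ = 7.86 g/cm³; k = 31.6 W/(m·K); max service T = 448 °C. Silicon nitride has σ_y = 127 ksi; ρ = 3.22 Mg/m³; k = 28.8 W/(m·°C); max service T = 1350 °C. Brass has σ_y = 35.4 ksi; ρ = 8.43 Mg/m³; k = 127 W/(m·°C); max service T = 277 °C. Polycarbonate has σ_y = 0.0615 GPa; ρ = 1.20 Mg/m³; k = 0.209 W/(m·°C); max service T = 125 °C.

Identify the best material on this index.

Screen on constraints: k ≥ 14.5 W/(m·K); max service T ≥ 362 °C. Survivors: molybdenum, alloy steel, silicon nitride.
After converting to SI:
  molybdenum: σ_y = 523.3 MPa, ρ = 10300 kg/m³
  alloy steel: σ_y = 1030 MPa, ρ = 7860 kg/m³
  silicon nitride: σ_y = 875.6 MPa, ρ = 3220 kg/m³
  silicon nitride: M = 28.4×10⁻³
  alloy steel: M = 13.0×10⁻³
  molybdenum: M = 6.30×10⁻³
Highest index: silicon nitride.

silicon nitride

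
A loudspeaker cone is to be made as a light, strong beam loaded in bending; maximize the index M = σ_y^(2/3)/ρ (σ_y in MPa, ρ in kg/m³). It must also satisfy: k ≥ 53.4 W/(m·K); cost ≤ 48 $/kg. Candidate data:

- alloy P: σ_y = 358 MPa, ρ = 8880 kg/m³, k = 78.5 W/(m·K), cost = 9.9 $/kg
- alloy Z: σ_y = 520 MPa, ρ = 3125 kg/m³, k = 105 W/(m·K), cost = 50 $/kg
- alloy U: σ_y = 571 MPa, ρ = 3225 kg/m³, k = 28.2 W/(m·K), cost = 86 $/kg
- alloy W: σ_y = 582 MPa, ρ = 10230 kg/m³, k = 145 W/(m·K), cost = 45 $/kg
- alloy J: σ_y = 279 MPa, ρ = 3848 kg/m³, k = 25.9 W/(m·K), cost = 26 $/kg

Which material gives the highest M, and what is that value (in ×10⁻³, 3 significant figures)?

alloy W, M = 6.81×10⁻³

Screen on constraints: k ≥ 53.4 W/(m·K); cost ≤ 48 $/kg. Survivors: alloy P, alloy W.
Per-candidate index values:
  alloy W: M = 6.81×10⁻³
  alloy P: M = 5.68×10⁻³
The maximum is for alloy W.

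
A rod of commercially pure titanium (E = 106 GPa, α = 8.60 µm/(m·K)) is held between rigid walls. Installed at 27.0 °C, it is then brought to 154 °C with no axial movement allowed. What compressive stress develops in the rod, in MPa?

ΔT = 127.0 K. Constrained thermal stress σ = E·α·ΔT = 106.0×10³ MPa × 8.60×10⁻⁶ × 127.0 = 116 MPa (compressive).

116 MPa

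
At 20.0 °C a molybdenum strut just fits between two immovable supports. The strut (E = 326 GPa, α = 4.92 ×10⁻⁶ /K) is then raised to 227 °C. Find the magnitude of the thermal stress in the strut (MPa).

332 MPa

ΔT = 207.0 K. Constrained thermal stress σ = E·α·ΔT = 326.0×10³ MPa × 4.92×10⁻⁶ × 207.0 = 332 MPa (compressive).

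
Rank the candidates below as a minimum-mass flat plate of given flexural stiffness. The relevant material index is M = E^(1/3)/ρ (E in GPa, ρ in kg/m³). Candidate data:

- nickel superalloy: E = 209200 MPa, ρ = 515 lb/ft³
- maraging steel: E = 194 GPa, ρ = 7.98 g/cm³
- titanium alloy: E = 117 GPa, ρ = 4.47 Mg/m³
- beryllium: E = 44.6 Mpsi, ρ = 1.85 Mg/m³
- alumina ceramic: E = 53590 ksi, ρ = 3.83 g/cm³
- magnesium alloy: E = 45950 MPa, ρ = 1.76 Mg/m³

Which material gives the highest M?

After converting to SI:
  nickel superalloy: E = 209.2 GPa, ρ = 8250 kg/m³
  maraging steel: E = 194.0 GPa, ρ = 7980 kg/m³
  titanium alloy: E = 117.0 GPa, ρ = 4470 kg/m³
  beryllium: E = 307.5 GPa, ρ = 1850 kg/m³
  alumina ceramic: E = 369.5 GPa, ρ = 3830 kg/m³
  magnesium alloy: E = 45.95 GPa, ρ = 1760 kg/m³
  beryllium: M = 3.65×10⁻³
  magnesium alloy: M = 2.04×10⁻³
  alumina ceramic: M = 1.87×10⁻³
  titanium alloy: M = 1.09×10⁻³
  maraging steel: M = 0.725×10⁻³
  nickel superalloy: M = 0.720×10⁻³
Highest index: beryllium.

beryllium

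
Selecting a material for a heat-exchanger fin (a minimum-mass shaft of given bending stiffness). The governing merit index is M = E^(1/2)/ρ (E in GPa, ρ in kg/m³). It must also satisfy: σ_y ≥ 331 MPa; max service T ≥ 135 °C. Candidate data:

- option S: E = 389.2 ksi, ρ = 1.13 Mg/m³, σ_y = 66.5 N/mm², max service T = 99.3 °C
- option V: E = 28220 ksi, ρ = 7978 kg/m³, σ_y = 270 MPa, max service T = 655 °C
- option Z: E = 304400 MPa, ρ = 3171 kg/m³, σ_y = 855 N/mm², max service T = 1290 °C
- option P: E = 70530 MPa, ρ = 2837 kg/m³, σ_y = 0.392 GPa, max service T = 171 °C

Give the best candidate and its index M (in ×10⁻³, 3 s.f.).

option Z, M = 5.50×10⁻³

Screen on constraints: σ_y ≥ 331 MPa; max service T ≥ 135 °C. Survivors: option Z, option P.
After converting to SI:
  option Z: E = 304.4 GPa, ρ = 3171 kg/m³
  option P: E = 70.53 GPa, ρ = 2837 kg/m³
  option Z: M = 5.50×10⁻³
  option P: M = 2.96×10⁻³
Option Z ranks first.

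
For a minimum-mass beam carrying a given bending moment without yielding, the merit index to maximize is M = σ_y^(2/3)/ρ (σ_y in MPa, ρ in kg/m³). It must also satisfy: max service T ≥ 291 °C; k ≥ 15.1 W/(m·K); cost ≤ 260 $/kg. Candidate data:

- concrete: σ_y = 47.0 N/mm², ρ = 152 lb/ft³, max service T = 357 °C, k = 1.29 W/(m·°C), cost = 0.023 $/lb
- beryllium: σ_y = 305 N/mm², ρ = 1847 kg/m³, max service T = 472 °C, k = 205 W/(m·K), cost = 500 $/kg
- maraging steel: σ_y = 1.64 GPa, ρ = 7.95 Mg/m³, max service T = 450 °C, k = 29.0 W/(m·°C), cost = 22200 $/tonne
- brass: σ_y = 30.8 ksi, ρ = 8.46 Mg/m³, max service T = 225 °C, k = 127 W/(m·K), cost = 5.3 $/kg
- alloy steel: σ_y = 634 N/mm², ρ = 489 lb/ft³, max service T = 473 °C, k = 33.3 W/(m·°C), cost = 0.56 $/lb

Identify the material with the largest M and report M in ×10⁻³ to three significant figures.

maraging steel, M = 17.5×10⁻³

Screen on constraints: max service T ≥ 291 °C; k ≥ 15.1 W/(m·K); cost ≤ 260 $/kg. Survivors: maraging steel, alloy steel.
After converting to SI:
  maraging steel: σ_y = 1640 MPa, ρ = 7950 kg/m³
  alloy steel: σ_y = 634.0 MPa, ρ = 7833 kg/m³
  maraging steel: M = 17.5×10⁻³
  alloy steel: M = 9.42×10⁻³
Highest index: maraging steel.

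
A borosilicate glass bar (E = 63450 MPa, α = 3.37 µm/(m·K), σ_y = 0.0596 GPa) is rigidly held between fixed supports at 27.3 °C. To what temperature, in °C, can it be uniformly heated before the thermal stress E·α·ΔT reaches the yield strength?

306 °C

E = 63450 MPa = 63.45 GPa.
σ_y = 0.0596 GPa = 59.60 MPa.
E·α·ΔT = 59.60 MPa ⇒ ΔT = 59.60 / (63.45×10³ × 3.37×10⁻⁶) = 278.7 K.
T = 27.3 + 278.7 = 306.0 °C.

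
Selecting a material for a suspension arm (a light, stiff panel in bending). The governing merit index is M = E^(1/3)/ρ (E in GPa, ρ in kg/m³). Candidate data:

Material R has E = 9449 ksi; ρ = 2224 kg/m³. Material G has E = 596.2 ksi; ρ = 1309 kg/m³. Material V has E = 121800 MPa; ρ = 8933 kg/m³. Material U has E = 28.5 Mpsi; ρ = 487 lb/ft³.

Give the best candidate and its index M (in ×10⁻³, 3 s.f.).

material R, M = 1.81×10⁻³

Normalizing units and computing the index:
  material R: E = 65.15 GPa, ρ = 2224 kg/m³
  material G: E = 4.111 GPa, ρ = 1309 kg/m³
  material V: E = 121.8 GPa, ρ = 8933 kg/m³
  material U: E = 196.5 GPa, ρ = 7801 kg/m³
  material R: M = 1.81×10⁻³
  material G: M = 1.22×10⁻³
  material U: M = 0.745×10⁻³
  material V: M = 0.555×10⁻³
Material R ranks first.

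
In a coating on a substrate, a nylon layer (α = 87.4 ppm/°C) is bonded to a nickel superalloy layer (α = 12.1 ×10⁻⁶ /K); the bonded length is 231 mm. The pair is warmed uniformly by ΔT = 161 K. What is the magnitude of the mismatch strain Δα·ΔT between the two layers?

Δα = |87.4 − 12.1|×10⁻⁶/K = 75.3×10⁻⁶/K.
Mismatch strain = Δα·ΔT = 75.3×10⁻⁶ × 161.0 = 0.0121.

0.0121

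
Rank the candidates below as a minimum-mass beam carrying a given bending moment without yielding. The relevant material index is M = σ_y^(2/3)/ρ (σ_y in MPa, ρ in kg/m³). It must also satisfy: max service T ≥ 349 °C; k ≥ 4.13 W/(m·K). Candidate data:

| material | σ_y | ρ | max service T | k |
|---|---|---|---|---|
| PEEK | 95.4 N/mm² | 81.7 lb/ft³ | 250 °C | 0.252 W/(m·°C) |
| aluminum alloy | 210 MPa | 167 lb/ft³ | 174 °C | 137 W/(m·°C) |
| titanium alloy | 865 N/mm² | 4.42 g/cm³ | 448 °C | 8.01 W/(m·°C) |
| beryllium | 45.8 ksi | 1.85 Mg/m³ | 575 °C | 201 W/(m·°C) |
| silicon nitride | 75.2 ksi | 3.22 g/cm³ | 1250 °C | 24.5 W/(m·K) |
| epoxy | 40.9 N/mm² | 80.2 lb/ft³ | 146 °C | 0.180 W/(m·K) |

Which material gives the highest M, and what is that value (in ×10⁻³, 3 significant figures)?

Screen on constraints: max service T ≥ 349 °C; k ≥ 4.13 W/(m·K). Survivors: titanium alloy, beryllium, silicon nitride.
Putting every candidate on a common basis:
  titanium alloy: σ_y = 865.0 MPa, ρ = 4420 kg/m³
  beryllium: σ_y = 315.8 MPa, ρ = 1850 kg/m³
  silicon nitride: σ_y = 518.5 MPa, ρ = 3220 kg/m³
  beryllium: M = 25.1×10⁻³
  titanium alloy: M = 20.5×10⁻³
  silicon nitride: M = 20.0×10⁻³
Highest index: beryllium.

beryllium, M = 25.1×10⁻³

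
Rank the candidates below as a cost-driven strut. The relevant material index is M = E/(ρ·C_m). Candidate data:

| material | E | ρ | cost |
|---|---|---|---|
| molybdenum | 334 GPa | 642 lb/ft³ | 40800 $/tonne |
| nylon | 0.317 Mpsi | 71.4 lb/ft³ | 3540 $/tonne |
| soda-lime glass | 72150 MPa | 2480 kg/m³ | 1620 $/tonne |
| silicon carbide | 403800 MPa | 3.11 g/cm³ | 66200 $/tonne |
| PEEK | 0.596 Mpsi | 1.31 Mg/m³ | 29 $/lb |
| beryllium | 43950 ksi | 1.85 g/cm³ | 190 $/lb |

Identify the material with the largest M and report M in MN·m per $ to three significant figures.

soda-lime glass, M = 18.0 MN·m per $

Normalizing units and computing the index:
  molybdenum: E = 334.0 GPa, ρ = 10280 kg/m³, cost = 40.80 $/kg
  nylon: E = 2.186 GPa, ρ = 1144 kg/m³, cost = 3.540 $/kg
  soda-lime glass: E = 72.15 GPa, ρ = 2480 kg/m³, cost = 1.620 $/kg
  silicon carbide: E = 403.8 GPa, ρ = 3110 kg/m³, cost = 66.20 $/kg
  PEEK: E = 4.109 GPa, ρ = 1310 kg/m³, cost = 63.93 $/kg
  beryllium: E = 303.0 GPa, ρ = 1850 kg/m³, cost = 418.9 $/kg
  soda-lime glass: M = 18.0 MN·m per $
  silicon carbide: M = 1.96 MN·m per $
  molybdenum: M = 0.796 MN·m per $
  nylon: M = 0.540 MN·m per $
  beryllium: M = 0.391 MN·m per $
  PEEK: M = 0.0491 MN·m per $
Highest index: soda-lime glass.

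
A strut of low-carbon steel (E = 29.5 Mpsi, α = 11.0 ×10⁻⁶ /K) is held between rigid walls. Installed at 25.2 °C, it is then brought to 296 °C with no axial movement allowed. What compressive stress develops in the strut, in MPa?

E = 29.5 Mpsi = 203.4 GPa.
ΔT = 270.8 K. Constrained thermal stress σ = E·α·ΔT = 203.4×10³ MPa × 11.0×10⁻⁶ × 270.8 = 606 MPa (compressive).

606 MPa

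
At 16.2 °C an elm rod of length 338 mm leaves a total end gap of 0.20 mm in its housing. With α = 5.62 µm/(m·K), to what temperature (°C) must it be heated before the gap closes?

121 °C

α·L₀·ΔT = 0.2 mm ⇒ ΔT = 0.2 / (5.62×10⁻⁶ × 338.0) = 105.3 K.
T = 16.2 + 105.3 = 121.5 °C.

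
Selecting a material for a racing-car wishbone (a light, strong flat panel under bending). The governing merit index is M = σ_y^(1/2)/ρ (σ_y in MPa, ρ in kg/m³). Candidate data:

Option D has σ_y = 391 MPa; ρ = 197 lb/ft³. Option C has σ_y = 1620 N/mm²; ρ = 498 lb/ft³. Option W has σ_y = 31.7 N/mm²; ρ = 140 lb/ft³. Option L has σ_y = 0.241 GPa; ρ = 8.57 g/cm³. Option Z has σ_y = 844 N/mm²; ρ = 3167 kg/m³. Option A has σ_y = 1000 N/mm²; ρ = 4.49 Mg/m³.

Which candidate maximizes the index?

In SI units:
  option D: σ_y = 391.0 MPa, ρ = 3156 kg/m³
  option C: σ_y = 1620 MPa, ρ = 7977 kg/m³
  option W: σ_y = 31.70 MPa, ρ = 2243 kg/m³
  option L: σ_y = 241.0 MPa, ρ = 8570 kg/m³
  option Z: σ_y = 844.0 MPa, ρ = 3167 kg/m³
  option A: σ_y = 1000 MPa, ρ = 4490 kg/m³
  option Z: M = 9.17×10⁻³
  option A: M = 7.04×10⁻³
  option D: M = 6.27×10⁻³
  option C: M = 5.05×10⁻³
  option W: M = 2.51×10⁻³
  option L: M = 1.81×10⁻³
The maximum is for option Z.

option Z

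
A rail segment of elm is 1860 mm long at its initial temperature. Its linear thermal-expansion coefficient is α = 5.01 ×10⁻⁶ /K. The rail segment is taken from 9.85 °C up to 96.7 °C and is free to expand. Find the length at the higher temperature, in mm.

ΔT = 96.7 − 9.85 = 86.85 K.
ΔL = α·L₀·ΔT = 5.01×10⁻⁶ × 1860 mm × 86.85 K = 0.809 mm.
L = L₀ + ΔL = 1860 + 0.809 = 1860.8 mm.

1860.8 mm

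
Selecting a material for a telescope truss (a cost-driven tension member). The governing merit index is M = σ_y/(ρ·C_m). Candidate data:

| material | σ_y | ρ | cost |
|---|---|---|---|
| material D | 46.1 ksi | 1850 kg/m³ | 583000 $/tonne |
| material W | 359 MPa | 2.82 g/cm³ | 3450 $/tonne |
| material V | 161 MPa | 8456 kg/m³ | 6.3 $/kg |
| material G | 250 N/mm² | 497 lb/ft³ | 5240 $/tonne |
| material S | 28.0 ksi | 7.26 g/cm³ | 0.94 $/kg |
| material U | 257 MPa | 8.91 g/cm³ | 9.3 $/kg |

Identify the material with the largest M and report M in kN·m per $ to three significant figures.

In SI units:
  material D: σ_y = 317.8 MPa, ρ = 1850 kg/m³, cost = 583.0 $/kg
  material W: σ_y = 359.0 MPa, ρ = 2820 kg/m³, cost = 3.450 $/kg
  material V: σ_y = 161.0 MPa, ρ = 8456 kg/m³, cost = 6.300 $/kg
  material G: σ_y = 250.0 MPa, ρ = 7961 kg/m³, cost = 5.240 $/kg
  material S: σ_y = 193.1 MPa, ρ = 7260 kg/m³, cost = 0.9400 $/kg
  material U: σ_y = 257.0 MPa, ρ = 8910 kg/m³, cost = 9.300 $/kg
  material W: M = 36.9 kN·m per $
  material S: M = 28.3 kN·m per $
  material G: M = 5.99 kN·m per $
  material U: M = 3.10 kN·m per $
  material V: M = 3.02 kN·m per $
  material D: M = 0.295 kN·m per $
Material W has the largest M.

material W, M = 36.9 kN·m per $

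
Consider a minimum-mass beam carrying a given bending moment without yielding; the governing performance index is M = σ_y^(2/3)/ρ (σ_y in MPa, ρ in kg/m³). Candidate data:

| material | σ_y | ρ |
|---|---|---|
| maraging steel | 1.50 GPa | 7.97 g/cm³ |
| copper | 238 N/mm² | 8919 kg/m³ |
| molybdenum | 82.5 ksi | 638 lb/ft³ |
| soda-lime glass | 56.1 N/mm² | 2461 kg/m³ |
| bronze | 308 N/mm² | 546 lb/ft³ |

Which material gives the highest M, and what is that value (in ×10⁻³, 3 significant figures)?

maraging steel, M = 16.4×10⁻³

Convert each candidate to consistent units, then evaluate M:
  maraging steel: σ_y = 1500 MPa, ρ = 7970 kg/m³
  copper: σ_y = 238.0 MPa, ρ = 8919 kg/m³
  molybdenum: σ_y = 568.8 MPa, ρ = 10220 kg/m³
  soda-lime glass: σ_y = 56.10 MPa, ρ = 2461 kg/m³
  bronze: σ_y = 308.0 MPa, ρ = 8746 kg/m³
  maraging steel: M = 16.4×10⁻³
  molybdenum: M = 6.72×10⁻³
  soda-lime glass: M = 5.95×10⁻³
  bronze: M = 5.21×10⁻³
  copper: M = 4.31×10⁻³
Maraging steel ranks first.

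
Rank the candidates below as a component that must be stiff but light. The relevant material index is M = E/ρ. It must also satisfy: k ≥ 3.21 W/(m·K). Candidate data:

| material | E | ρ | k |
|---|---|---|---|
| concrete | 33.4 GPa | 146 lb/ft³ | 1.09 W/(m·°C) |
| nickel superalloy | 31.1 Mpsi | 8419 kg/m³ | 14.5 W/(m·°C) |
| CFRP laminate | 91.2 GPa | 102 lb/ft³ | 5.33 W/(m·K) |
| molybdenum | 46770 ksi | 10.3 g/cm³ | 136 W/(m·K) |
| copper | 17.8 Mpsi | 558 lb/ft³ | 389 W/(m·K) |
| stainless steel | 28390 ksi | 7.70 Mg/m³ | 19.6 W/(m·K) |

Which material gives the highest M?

Screen on constraints: k ≥ 3.21 W/(m·K). Survivors: nickel superalloy, CFRP laminate, molybdenum, copper, stainless steel.
In SI units:
  nickel superalloy: E = 214.4 GPa, ρ = 8419 kg/m³
  CFRP laminate: E = 91.20 GPa, ρ = 1634 kg/m³
  molybdenum: E = 322.5 GPa, ρ = 10300 kg/m³
  copper: E = 122.7 GPa, ρ = 8938 kg/m³
  stainless steel: E = 195.7 GPa, ρ = 7700 kg/m³
  CFRP laminate: M = 55.8 MN·m/kg
  molybdenum: M = 31.3 MN·m/kg
  nickel superalloy: M = 25.5 MN·m/kg
  stainless steel: M = 25.4 MN·m/kg
  copper: M = 13.7 MN·m/kg
CFRP laminate ranks first.

CFRP laminate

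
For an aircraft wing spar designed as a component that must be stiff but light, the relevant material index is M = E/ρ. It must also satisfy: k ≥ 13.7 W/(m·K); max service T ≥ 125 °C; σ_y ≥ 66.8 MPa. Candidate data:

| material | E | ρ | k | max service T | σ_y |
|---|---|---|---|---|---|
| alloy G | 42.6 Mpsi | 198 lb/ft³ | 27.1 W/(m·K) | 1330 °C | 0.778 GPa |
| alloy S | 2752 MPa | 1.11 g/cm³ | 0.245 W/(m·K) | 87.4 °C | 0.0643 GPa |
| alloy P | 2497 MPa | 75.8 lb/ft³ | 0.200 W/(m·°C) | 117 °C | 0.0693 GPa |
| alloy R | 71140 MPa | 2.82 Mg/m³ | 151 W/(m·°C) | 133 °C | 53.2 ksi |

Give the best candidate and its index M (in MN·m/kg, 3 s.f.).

Screen on constraints: k ≥ 13.7 W/(m·K); max service T ≥ 125 °C; σ_y ≥ 66.8 MPa. Survivors: alloy G, alloy R.
Putting every candidate on a common basis:
  alloy G: E = 293.7 GPa, ρ = 3172 kg/m³
  alloy R: E = 71.14 GPa, ρ = 2820 kg/m³
  alloy G: M = 92.6 MN·m/kg
  alloy R: M = 25.2 MN·m/kg
Alloy G has the largest M.

alloy G, M = 92.6 MN·m/kg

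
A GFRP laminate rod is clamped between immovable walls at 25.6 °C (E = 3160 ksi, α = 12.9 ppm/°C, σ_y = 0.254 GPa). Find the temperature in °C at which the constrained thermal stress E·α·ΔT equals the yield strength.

E = 3160 ksi = 21.79 GPa.
σ_y = 0.254 GPa = 254.0 MPa.
E·α·ΔT = 254.0 MPa ⇒ ΔT = 254.0 / (21.79×10³ × 12.9×10⁻⁶) = 903.7 K.
T = 25.6 + 903.7 = 929.3 °C.

929 °C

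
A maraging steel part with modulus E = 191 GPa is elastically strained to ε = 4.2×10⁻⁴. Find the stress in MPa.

80.2 MPa

σ = E·ε = 191000 MPa × 4.2×10⁻⁴ = 80.2 MPa.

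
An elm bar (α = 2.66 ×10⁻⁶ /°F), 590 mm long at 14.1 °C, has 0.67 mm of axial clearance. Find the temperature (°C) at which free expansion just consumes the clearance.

α = 2.66×10⁻⁶/°F × 9/5 = 4.79×10⁻⁶/K.
α·L₀·ΔT = 0.67 mm ⇒ ΔT = 0.67 / (4.79×10⁻⁶ × 590.0) = 237.2 K.
T = 14.1 + 237.2 = 251.3 °C.

251 °C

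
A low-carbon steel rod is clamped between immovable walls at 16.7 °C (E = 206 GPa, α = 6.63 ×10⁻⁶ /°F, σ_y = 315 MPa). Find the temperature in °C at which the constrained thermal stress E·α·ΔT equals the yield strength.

145 °C

α = 6.63×10⁻⁶/°F × 9/5 = 11.9×10⁻⁶/K.
E·α·ΔT = 315.0 MPa ⇒ ΔT = 315.0 / (206.0×10³ × 11.9×10⁻⁶) = 128.1 K.
T = 16.7 + 128.1 = 144.8 °C.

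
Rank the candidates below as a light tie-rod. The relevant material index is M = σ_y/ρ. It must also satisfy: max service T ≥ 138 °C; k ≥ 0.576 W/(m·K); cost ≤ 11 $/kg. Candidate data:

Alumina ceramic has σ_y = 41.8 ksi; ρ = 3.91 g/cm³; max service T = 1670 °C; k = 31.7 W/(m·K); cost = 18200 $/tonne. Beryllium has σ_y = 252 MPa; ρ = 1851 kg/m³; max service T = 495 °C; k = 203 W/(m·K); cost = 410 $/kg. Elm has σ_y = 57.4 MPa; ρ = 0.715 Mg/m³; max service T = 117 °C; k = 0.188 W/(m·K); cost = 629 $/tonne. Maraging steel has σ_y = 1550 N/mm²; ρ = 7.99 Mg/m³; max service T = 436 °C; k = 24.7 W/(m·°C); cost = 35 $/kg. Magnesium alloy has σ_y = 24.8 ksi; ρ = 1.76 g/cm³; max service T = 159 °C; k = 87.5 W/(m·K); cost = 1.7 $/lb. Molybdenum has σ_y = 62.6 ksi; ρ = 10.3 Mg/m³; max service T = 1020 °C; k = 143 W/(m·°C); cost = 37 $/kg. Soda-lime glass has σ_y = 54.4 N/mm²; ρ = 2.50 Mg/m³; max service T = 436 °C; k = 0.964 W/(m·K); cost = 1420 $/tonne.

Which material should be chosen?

Screen on constraints: max service T ≥ 138 °C; k ≥ 0.576 W/(m·K); cost ≤ 11 $/kg. Survivors: magnesium alloy, soda-lime glass.
In SI units:
  magnesium alloy: σ_y = 171.0 MPa, ρ = 1760 kg/m³
  soda-lime glass: σ_y = 54.40 MPa, ρ = 2500 kg/m³
  magnesium alloy: M = 97.2 kN·m/kg
  soda-lime glass: M = 21.8 kN·m/kg
Highest index: magnesium alloy.

magnesium alloy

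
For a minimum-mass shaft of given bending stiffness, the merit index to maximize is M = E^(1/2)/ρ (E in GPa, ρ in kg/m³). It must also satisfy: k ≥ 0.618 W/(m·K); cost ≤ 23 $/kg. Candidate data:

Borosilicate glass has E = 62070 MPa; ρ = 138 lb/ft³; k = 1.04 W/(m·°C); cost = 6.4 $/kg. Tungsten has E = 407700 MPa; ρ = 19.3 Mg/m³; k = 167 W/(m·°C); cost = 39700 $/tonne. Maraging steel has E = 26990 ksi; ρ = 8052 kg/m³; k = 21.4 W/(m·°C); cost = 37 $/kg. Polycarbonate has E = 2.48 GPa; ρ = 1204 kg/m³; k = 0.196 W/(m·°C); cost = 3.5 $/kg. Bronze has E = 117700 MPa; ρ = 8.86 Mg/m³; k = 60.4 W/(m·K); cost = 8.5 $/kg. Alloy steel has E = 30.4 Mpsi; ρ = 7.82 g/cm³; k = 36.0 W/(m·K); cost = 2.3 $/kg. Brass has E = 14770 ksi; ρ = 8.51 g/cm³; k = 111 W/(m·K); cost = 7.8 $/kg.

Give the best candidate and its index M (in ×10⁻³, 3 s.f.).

borosilicate glass, M = 3.56×10⁻³

Screen on constraints: k ≥ 0.618 W/(m·K); cost ≤ 23 $/kg. Survivors: borosilicate glass, bronze, alloy steel, brass.
In SI units:
  borosilicate glass: E = 62.07 GPa, ρ = 2211 kg/m³
  bronze: E = 117.7 GPa, ρ = 8860 kg/m³
  alloy steel: E = 209.6 GPa, ρ = 7820 kg/m³
  brass: E = 101.8 GPa, ρ = 8510 kg/m³
  borosilicate glass: M = 3.56×10⁻³
  alloy steel: M = 1.85×10⁻³
  bronze: M = 1.22×10⁻³
  brass: M = 1.19×10⁻³
Highest index: borosilicate glass.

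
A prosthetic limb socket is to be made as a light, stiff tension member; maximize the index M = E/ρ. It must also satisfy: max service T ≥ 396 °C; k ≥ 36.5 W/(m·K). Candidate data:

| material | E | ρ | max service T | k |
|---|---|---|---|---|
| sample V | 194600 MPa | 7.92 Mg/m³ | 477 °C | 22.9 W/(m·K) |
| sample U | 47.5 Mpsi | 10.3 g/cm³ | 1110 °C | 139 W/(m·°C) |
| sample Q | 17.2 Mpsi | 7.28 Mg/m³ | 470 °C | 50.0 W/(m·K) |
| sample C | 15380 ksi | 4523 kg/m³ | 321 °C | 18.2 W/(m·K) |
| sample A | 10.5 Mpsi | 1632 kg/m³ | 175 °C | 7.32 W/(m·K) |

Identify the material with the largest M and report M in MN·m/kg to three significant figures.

sample U, M = 31.8 MN·m/kg

Screen on constraints: max service T ≥ 396 °C; k ≥ 36.5 W/(m·K). Survivors: sample U, sample Q.
Normalizing units and computing the index:
  sample U: E = 327.5 GPa, ρ = 10300 kg/m³
  sample Q: E = 118.6 GPa, ρ = 7280 kg/m³
  sample U: M = 31.8 MN·m/kg
  sample Q: M = 16.3 MN·m/kg
Sample U has the largest M.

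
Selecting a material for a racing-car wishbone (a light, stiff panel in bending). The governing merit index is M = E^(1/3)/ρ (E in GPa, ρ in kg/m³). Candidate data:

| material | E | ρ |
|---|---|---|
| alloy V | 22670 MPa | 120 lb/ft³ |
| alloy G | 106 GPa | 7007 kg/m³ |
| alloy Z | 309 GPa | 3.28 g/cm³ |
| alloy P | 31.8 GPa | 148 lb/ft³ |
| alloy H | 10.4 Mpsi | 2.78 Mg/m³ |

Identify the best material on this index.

After converting to SI:
  alloy V: E = 22.67 GPa, ρ = 1922 kg/m³
  alloy G: E = 106.0 GPa, ρ = 7007 kg/m³
  alloy Z: E = 309.0 GPa, ρ = 3280 kg/m³
  alloy P: E = 31.80 GPa, ρ = 2371 kg/m³
  alloy H: E = 71.71 GPa, ρ = 2780 kg/m³
  alloy Z: M = 2.06×10⁻³
  alloy H: M = 1.49×10⁻³
  alloy V: M = 1.47×10⁻³
  alloy P: M = 1.34×10⁻³
  alloy G: M = 0.675×10⁻³
Highest index: alloy Z.

alloy Z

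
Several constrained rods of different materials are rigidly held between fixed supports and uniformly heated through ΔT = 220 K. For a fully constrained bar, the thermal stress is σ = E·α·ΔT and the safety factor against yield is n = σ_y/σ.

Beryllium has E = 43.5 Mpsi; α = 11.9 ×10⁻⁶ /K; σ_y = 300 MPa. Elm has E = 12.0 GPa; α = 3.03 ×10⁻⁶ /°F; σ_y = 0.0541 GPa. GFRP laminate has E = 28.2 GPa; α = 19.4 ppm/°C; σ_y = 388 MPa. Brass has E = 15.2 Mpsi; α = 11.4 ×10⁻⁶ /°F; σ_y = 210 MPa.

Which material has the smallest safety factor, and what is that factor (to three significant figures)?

beryllium, n = 0.382

Converting E to GPa, α to ×10⁻⁶/K, σ_y to MPa, then σ and n for each:
  beryllium: E = 299.9, α = 11.9, σ_y = 300.0 → σ = 785 MPa, n = 0.382
  elm: E = 12.00, α = 5.45, σ_y = 54.10 → σ = 14.4 MPa, n = 3.76
  GFRP laminate: E = 28.20, α = 19.4, σ_y = 388.0 → σ = 120 MPa, n = 3.22
  brass: E = 104.8, α = 20.5, σ_y = 210.0 → σ = 473 MPa, n = 0.444
Beryllium has the lowest safety factor, n = 0.382.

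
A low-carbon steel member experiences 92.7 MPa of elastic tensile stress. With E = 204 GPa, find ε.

4.54×10⁻⁴

ε = σ/E = 92.7 / 204000 = 4.54×10⁻⁴.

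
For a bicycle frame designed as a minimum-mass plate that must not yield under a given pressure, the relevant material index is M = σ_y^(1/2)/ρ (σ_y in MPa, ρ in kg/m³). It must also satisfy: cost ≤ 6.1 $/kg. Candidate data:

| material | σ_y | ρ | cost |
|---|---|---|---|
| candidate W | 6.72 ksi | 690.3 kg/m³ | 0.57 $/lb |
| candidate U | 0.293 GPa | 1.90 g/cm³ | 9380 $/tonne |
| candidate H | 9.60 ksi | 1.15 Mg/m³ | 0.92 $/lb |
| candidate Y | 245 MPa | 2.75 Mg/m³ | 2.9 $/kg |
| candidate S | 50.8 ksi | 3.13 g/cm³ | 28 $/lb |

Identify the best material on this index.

candidate W

Screen on constraints: cost ≤ 6.1 $/kg. Survivors: candidate W, candidate H, candidate Y.
Normalizing units and computing the index:
  candidate W: σ_y = 46.33 MPa, ρ = 690.3 kg/m³
  candidate H: σ_y = 66.19 MPa, ρ = 1150 kg/m³
  candidate Y: σ_y = 245.0 MPa, ρ = 2750 kg/m³
  candidate W: M = 9.86×10⁻³
  candidate H: M = 7.07×10⁻³
  candidate Y: M = 5.69×10⁻³
Candidate W has the largest M.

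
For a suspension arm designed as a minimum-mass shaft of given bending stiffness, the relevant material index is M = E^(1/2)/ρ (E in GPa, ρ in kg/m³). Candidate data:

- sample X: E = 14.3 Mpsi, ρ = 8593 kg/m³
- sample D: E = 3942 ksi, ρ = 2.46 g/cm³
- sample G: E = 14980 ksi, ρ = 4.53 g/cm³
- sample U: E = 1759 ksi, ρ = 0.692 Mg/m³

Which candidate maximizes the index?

sample U

Convert each candidate to consistent units, then evaluate M:
  sample X: E = 98.60 GPa, ρ = 8593 kg/m³
  sample D: E = 27.18 GPa, ρ = 2460 kg/m³
  sample G: E = 103.3 GPa, ρ = 4530 kg/m³
  sample U: E = 12.13 GPa, ρ = 692.0 kg/m³
  sample U: M = 5.03×10⁻³
  sample G: M = 2.24×10⁻³
  sample D: M = 2.12×10⁻³
  sample X: M = 1.16×10⁻³
The maximum is for sample U.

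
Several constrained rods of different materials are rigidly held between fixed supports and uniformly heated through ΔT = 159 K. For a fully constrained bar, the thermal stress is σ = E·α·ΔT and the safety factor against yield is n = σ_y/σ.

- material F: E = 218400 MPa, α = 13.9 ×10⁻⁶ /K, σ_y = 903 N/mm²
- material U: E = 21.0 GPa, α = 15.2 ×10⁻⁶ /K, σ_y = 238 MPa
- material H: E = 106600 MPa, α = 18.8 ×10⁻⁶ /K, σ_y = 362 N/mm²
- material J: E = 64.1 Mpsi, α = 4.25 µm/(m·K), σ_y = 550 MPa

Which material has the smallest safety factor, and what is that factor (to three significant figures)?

Per material, after unit conversion:
  material F: E = 218.4, α = 13.9, σ_y = 903.0 → σ = 483 MPa, n = 1.87
  material U: E = 21.00, α = 15.2, σ_y = 238.0 → σ = 50.8 MPa, n = 4.69
  material H: E = 106.6, α = 18.8, σ_y = 362.0 → σ = 319 MPa, n = 1.14
  material J: E = 442.0, α = 4.25, σ_y = 550.0 → σ = 299 MPa, n = 1.84
The minimum is material H at n = 1.14.

material H, n = 1.14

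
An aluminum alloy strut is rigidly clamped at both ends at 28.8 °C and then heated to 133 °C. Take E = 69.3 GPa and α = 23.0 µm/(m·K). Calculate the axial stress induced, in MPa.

ΔT = 104.2 K. Constrained thermal stress σ = E·α·ΔT = 69.30×10³ MPa × 23.0×10⁻⁶ × 104.2 = 166 MPa (compressive).

166 MPa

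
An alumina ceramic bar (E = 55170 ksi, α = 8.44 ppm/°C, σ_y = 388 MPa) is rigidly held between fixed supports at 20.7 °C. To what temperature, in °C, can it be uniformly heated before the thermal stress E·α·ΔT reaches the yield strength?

142 °C

E = 55170 ksi = 380.4 GPa.
E·α·ΔT = 388.0 MPa ⇒ ΔT = 388.0 / (380.4×10³ × 8.44×10⁻⁶) = 120.9 K.
T = 20.7 + 120.9 = 141.6 °C.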